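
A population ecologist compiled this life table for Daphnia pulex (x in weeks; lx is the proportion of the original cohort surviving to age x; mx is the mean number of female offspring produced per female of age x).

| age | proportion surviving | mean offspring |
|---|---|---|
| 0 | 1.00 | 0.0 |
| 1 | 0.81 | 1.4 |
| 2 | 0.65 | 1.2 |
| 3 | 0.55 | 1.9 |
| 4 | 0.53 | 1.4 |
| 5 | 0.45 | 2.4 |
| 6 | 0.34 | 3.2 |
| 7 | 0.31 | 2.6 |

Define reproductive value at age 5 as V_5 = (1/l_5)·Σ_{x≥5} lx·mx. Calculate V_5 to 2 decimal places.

lx·mx for x ≥ 5: 1.08, 1.088, 0.806 → sum = 2.974
V_5 = 2.974 / l_5 = 2.974 / 0.45 = 6.608889… → 6.61

6.61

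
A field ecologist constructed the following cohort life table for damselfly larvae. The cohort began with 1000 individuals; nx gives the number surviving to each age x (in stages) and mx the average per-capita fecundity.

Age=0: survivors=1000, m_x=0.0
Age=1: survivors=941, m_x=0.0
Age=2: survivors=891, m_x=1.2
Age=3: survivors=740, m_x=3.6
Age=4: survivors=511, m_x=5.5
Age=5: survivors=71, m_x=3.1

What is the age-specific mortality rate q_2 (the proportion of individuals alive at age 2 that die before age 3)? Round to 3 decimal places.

0.169

lx = nx/n0 = nx/1000: 1, 0.941, 0.891, 0.74, 0.511, 0.071
q_2 = (l_2 − l_3) / l_2 = (0.891 − 0.74) / 0.891
     = 0.151 / 0.891 = 0.169473… → 0.169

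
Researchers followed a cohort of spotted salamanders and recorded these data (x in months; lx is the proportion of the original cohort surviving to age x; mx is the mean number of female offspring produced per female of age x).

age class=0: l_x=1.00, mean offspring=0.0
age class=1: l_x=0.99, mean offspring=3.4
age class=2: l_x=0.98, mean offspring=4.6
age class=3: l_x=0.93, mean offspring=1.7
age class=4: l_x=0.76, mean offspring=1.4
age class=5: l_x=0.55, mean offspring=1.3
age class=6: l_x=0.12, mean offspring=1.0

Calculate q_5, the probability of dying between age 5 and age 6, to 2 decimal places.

q_5 = (l_5 − l_6) / l_5 = (0.55 − 0.12) / 0.55
     = 0.43 / 0.55 = 0.781818… → 0.78

0.78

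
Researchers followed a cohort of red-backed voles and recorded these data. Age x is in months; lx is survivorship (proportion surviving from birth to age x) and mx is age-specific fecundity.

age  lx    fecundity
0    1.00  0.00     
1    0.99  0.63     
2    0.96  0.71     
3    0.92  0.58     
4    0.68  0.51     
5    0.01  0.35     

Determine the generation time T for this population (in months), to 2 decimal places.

2.28

lx·mx: 0, 0.6237, 0.6816, 0.5336, 0.3468, 0.0035 → R0 = 2.1892
x·lx·mx: 0, 0.6237, 1.3632, 1.6008, 1.3872, 0.0175 → Σ = 4.9924
T = 4.9924 / 2.1892 = 2.280468… → 2.28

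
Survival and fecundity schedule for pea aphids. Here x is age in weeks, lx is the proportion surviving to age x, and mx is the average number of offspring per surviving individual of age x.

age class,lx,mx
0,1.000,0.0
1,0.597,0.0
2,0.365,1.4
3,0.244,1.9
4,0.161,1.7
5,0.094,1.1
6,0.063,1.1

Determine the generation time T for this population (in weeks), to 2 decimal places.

lx·mx: 0, 0, 0.511, 0.4636, 0.2737, 0.1034, 0.0693 → R0 = 1.421
x·lx·mx: 0, 0, 1.022, 1.3908, 1.0948, 0.517, 0.4158 → Σ = 4.4404
T = 4.4404 / 1.421 = 3.124842… → 3.12

3.12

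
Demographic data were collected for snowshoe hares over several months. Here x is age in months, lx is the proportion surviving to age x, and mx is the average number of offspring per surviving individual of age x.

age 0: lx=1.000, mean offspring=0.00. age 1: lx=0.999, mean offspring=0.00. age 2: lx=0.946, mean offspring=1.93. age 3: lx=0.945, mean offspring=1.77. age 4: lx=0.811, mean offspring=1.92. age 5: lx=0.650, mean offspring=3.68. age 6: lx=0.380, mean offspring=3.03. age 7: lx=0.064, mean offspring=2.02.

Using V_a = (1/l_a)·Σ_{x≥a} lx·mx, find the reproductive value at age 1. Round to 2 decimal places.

lx·mx for x ≥ 1: 0, 1.82578, 1.67265, 1.55712, 2.392, 1.1514, 0.12928 → sum = 8.72823
V_1 = 8.72823 / l_1 = 8.72823 / 0.999 = 8.736967… → 8.74

8.74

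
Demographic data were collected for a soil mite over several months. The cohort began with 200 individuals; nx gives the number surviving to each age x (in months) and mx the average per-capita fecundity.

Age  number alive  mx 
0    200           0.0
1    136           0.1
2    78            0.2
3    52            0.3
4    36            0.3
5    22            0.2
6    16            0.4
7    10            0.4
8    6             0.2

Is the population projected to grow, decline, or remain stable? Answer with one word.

declining

lx = nx/n0 = nx/200: 1, 0.68, 0.39, 0.26, 0.18, 0.11, 0.08, 0.05, 0.03
R0 = Σ lx·mx = 0 + 0.068 + 0.078 + 0.078 + 0.054 + 0.022 + 0.032 + 0.02 + 0.006 = 0.358
R0 < 1, so the population is declining.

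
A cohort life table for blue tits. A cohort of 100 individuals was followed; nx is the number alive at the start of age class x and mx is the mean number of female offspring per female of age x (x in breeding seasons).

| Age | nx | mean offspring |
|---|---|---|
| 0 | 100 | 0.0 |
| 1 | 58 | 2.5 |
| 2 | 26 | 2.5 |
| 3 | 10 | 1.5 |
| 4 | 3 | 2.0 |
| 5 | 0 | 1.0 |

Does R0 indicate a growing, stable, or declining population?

lx = nx/n0 = nx/100: 1, 0.58, 0.26, 0.1, 0.03, 0
R0 = Σ lx·mx = 0 + 1.45 + 0.65 + 0.15 + 0.06 + 0 = 2.31
R0 > 1, so the population is growing.

growing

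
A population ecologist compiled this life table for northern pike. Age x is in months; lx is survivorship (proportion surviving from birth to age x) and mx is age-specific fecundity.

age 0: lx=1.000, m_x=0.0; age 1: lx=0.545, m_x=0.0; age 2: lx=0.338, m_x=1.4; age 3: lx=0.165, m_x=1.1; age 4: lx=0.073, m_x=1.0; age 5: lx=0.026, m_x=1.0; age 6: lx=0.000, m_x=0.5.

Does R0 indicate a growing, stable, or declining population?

R0 = Σ lx·mx = 0 + 0 + 0.4732 + 0.1815 + 0.073 + 0.026 + 0 = 0.7537
R0 < 1, so the population is declining.

declining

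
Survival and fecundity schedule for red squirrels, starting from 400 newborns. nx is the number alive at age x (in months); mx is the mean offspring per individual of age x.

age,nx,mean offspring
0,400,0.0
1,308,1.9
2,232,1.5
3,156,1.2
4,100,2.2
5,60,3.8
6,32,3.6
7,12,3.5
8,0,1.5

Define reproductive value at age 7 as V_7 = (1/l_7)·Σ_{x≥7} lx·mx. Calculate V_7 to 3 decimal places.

3.500

lx = nx/n0 = nx/400: 1, 0.77, 0.58, 0.39, 0.25, 0.15, 0.08, 0.03, 0
lx·mx for x ≥ 7: 0.105, 0 → sum = 0.105
V_7 = 0.105 / l_7 = 0.105 / 0.03 = 3.5 → 3.500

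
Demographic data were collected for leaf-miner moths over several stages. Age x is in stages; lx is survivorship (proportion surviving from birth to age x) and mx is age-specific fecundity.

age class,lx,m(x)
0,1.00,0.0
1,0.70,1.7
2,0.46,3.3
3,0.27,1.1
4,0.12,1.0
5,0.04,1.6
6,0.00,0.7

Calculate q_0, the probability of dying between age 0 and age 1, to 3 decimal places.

q_0 = (l_0 − l_1) / l_0 = (1 − 0.7) / 1
     = 0.3 / 1 = 0.3 → 0.300

0.300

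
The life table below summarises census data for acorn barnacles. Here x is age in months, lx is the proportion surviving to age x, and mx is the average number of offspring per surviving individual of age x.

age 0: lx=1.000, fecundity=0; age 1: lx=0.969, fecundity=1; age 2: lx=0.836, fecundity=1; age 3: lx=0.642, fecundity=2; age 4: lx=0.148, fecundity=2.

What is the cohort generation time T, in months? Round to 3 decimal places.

2.268

lx·mx: 0, 0.969, 0.836, 1.284, 0.296 → R0 = 3.385
x·lx·mx: 0, 0.969, 1.672, 3.852, 1.184 → Σ = 7.677
T = 7.677 / 3.385 = 2.267947… → 2.268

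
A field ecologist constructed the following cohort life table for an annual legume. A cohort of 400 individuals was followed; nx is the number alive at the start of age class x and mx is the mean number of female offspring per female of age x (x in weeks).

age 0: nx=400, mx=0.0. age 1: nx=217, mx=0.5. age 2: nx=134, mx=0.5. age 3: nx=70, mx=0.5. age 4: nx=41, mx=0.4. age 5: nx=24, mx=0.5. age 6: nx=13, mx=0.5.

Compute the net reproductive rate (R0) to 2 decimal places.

0.61

lx = nx/n0 = nx/400: 1, 0.5425, 0.335, 0.175, 0.1025, 0.06, 0.0325
lx·mx by age: 0, 0.27125, 0.1675, 0.0875, 0.041, 0.03, 0.01625
R0 = Σ lx·mx = 0.6135 → 0.61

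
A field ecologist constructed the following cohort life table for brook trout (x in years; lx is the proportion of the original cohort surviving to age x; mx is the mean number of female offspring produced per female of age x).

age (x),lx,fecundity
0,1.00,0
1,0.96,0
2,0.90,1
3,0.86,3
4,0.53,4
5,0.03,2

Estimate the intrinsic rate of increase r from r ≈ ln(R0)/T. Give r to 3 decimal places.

R0 = Σ lx·mx = 0 + 0 + 0.9 + 2.58 + 2.12 + 0.06 = 5.66
Σ x·lx·mx = 18.32; T = 18.32/5.66 = 3.23675…
r ≈ ln(R0)/T = ln(5.66)/3.23675… = 0.53554… → 0.536

0.536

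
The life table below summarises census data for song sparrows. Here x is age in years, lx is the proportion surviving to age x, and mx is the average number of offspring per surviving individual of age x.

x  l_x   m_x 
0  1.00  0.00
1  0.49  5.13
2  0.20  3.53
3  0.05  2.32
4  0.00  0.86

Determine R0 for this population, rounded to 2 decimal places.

lx·mx by age: 0, 2.5137, 0.706, 0.116, 0
R0 = Σ lx·mx = 3.3357 → 3.34

3.34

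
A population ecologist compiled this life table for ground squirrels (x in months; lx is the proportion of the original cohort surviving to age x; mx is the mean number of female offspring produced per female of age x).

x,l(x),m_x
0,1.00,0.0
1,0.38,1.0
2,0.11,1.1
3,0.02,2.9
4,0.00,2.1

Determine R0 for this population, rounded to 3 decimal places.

0.559

lx·mx by age: 0, 0.38, 0.121, 0.058, 0
R0 = Σ lx·mx = 0.559 → 0.559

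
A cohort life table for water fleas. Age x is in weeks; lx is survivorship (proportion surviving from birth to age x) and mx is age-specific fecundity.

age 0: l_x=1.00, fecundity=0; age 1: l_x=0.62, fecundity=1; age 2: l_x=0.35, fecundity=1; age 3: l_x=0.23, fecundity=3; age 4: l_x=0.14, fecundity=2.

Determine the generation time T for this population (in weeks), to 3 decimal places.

2.325

lx·mx: 0, 0.62, 0.35, 0.69, 0.28 → R0 = 1.94
x·lx·mx: 0, 0.62, 0.7, 2.07, 1.12 → Σ = 4.51
T = 4.51 / 1.94 = 2.324742… → 2.325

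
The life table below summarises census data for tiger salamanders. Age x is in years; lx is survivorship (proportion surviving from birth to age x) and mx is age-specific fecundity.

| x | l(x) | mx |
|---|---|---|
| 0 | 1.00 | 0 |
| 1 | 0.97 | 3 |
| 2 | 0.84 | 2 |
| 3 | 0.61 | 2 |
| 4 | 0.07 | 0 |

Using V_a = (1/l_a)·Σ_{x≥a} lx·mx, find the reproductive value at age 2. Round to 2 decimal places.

lx·mx for x ≥ 2: 1.68, 1.22, 0 → sum = 2.9
V_2 = 2.9 / l_2 = 2.9 / 0.84 = 3.452381… → 3.45

3.45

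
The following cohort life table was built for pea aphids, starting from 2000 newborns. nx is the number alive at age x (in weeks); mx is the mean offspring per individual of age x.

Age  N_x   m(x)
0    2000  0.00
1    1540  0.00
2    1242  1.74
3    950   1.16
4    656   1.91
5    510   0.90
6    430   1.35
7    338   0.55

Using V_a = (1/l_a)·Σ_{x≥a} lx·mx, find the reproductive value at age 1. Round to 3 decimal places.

3.728

lx = nx/n0 = nx/2000: 1, 0.77, 0.621, 0.475, 0.328, 0.255, 0.215, 0.169
lx·mx for x ≥ 1: 0, 1.08054, 0.551, 0.62648, 0.2295, 0.29025, 0.09295 → sum = 2.87072
V_1 = 2.87072 / l_1 = 2.87072 / 0.77 = 3.728208… → 3.728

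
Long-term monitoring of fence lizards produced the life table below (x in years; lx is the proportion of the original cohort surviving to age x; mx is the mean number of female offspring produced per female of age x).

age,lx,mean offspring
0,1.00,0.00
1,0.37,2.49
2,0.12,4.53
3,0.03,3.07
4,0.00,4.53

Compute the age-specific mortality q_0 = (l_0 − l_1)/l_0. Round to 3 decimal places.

0.630

q_0 = (l_0 − l_1) / l_0 = (1 − 0.37) / 1
     = 0.63 / 1 = 0.63 → 0.630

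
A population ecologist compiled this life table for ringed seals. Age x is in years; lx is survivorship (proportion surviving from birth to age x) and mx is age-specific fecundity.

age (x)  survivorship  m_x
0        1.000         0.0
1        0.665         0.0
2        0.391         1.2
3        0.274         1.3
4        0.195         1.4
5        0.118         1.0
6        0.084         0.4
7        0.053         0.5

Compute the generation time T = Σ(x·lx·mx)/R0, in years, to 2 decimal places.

lx·mx: 0, 0, 0.4692, 0.3562, 0.273, 0.118, 0.0336, 0.0265 → R0 = 1.2765
x·lx·mx: 0, 0, 0.9384, 1.0686, 1.092, 0.59, 0.2016, 0.1855 → Σ = 4.0761
T = 4.0761 / 1.2765 = 3.193184… → 3.19

3.19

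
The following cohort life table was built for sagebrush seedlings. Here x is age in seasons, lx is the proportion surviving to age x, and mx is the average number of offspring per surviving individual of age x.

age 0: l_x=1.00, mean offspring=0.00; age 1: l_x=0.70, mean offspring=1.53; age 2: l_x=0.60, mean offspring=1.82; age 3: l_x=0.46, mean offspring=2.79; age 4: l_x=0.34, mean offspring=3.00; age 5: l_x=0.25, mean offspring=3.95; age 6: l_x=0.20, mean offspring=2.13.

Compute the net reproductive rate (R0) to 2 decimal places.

5.88

lx·mx by age: 0, 1.071, 1.092, 1.2834, 1.02, 0.9875, 0.426
R0 = Σ lx·mx = 5.8799 → 5.88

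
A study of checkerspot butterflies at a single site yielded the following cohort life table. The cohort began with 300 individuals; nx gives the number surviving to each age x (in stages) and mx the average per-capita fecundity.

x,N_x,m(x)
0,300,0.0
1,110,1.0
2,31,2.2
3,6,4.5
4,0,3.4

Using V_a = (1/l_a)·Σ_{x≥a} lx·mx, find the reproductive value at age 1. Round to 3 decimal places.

1.865

lx = nx/n0 = nx/300: 1, 0.36667…, 0.10333…, 0.02, 0
lx·mx for x ≥ 1: 0.366667…, 0.227333…, 0.09, 0 → sum = 0.684…
V_1 = 0.684… / l_1 = 0.684… / 0.366667… = 1.865455… → 1.865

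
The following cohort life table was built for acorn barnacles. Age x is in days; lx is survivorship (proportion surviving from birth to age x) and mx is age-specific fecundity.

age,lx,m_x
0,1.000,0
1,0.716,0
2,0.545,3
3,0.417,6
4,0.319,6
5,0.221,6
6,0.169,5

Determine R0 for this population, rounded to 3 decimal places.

lx·mx by age: 0, 0, 1.635, 2.502, 1.914, 1.326, 0.845
R0 = Σ lx·mx = 8.222 → 8.222

8.222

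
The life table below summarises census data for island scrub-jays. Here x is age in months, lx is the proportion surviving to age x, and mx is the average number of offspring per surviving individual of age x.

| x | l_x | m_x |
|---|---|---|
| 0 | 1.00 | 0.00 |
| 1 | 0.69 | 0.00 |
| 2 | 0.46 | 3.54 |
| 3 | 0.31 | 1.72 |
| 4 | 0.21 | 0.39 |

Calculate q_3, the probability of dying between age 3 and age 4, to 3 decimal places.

0.323

q_3 = (l_3 − l_4) / l_3 = (0.31 − 0.21) / 0.31
     = 0.1 / 0.31 = 0.322581… → 0.323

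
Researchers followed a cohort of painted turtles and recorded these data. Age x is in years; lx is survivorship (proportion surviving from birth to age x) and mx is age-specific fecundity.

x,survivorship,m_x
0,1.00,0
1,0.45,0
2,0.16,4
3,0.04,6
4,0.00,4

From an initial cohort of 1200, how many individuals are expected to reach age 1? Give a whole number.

540

Expected survivors = N0 · l_1 = 1200 × 0.45 = 540 → 540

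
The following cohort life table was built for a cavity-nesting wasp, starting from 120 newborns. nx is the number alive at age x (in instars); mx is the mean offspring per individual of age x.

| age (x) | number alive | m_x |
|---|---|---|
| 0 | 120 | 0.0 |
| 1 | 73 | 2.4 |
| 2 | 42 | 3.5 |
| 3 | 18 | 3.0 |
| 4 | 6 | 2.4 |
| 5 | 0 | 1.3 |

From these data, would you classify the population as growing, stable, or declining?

growing

lx = nx/n0 = nx/120: 1, 0.60833…, 0.35, 0.15, 0.05, 0
R0 = Σ lx·mx = 0 + 1.46… + 1.225 + 0.45 + 0.12 + 0 = 3.255…
R0 > 1, so the population is growing.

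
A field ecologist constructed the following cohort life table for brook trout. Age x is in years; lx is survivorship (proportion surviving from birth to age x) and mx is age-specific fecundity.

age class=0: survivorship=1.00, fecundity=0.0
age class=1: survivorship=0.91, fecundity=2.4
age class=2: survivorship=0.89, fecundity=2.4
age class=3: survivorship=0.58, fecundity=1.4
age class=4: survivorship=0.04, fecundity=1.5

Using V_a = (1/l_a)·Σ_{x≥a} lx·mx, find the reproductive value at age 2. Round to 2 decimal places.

3.38

lx·mx for x ≥ 2: 2.136, 0.812, 0.06 → sum = 3.008
V_2 = 3.008 / l_2 = 3.008 / 0.89 = 3.379775… → 3.38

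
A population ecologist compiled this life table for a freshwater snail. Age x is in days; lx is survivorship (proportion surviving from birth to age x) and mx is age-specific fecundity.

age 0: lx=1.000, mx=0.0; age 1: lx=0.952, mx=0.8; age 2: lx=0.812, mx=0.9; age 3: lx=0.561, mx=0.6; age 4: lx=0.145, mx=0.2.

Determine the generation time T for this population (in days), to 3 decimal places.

lx·mx: 0, 0.7616, 0.7308, 0.3366, 0.029 → R0 = 1.858
x·lx·mx: 0, 0.7616, 1.4616, 1.0098, 0.116 → Σ = 3.349
T = 3.349 / 1.858 = 1.802476… → 1.802

1.802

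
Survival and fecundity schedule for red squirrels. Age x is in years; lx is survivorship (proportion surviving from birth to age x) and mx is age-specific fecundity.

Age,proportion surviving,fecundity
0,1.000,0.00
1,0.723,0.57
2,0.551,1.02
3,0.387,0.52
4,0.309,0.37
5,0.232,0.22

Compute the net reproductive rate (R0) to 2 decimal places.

1.34

lx·mx by age: 0, 0.41211, 0.56202, 0.20124, 0.11433, 0.05104
R0 = Σ lx·mx = 1.34074 → 1.34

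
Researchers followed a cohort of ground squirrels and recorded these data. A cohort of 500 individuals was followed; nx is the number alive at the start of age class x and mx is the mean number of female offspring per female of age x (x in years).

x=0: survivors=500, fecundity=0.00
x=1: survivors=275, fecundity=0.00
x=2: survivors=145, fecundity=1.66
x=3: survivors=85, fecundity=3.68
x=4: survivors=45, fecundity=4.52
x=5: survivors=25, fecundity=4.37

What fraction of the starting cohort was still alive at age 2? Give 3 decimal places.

l_2 = n_2/n_0 = 145/500 = 0.29 → 0.290

0.290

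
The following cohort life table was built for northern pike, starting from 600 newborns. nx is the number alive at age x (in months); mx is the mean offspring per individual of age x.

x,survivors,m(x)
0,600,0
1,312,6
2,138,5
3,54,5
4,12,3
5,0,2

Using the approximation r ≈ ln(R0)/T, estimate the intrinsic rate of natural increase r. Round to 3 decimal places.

1.067

lx = nx/n0 = nx/600: 1, 0.52, 0.23, 0.09, 0.02, 0
R0 = Σ lx·mx = 0 + 3.12 + 1.15 + 0.45 + 0.06 + 0 = 4.78
Σ x·lx·mx = 7.01; T = 7.01/4.78 = 1.46653…
r ≈ ln(R0)/T = ln(4.78)/1.46653… = 1.06677… → 1.067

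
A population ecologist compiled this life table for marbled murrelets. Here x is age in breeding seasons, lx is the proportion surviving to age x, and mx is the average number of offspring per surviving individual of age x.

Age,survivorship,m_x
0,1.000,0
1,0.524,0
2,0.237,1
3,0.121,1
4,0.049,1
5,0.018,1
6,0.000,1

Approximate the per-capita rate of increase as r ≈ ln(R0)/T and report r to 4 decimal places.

-0.3238

R0 = Σ lx·mx = 0 + 0 + 0.237 + 0.121 + 0.049 + 0.018 + 0 = 0.425
Σ x·lx·mx = 1.123; T = 1.123/0.425 = 2.64235…
r ≈ ln(R0)/T = ln(0.425)/2.64235… = -0.323827… → -0.3238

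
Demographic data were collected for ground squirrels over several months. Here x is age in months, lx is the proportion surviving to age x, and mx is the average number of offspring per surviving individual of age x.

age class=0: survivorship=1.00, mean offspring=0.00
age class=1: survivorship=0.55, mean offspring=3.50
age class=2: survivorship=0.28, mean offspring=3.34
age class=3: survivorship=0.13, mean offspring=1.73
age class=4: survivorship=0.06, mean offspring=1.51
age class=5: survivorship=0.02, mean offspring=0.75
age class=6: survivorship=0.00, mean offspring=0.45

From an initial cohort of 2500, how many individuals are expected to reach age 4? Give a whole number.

Expected survivors = N0 · l_4 = 2500 × 0.06 = 150 → 150

150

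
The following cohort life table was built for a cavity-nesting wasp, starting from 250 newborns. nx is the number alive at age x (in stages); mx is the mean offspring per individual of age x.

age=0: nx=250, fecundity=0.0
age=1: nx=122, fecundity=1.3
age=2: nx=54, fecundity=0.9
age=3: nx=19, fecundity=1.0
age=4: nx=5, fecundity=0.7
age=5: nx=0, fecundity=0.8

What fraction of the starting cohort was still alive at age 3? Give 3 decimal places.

0.076

l_3 = n_3/n_0 = 19/250 = 0.076 → 0.076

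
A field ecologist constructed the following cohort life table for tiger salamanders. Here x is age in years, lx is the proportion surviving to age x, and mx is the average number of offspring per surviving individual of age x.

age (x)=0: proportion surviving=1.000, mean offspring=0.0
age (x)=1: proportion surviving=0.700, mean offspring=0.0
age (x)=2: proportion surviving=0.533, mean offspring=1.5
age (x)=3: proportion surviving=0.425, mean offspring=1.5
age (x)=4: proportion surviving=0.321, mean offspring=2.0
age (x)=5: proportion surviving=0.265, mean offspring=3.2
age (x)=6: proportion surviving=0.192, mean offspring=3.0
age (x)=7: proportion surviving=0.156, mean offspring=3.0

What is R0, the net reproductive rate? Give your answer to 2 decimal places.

lx·mx by age: 0, 0, 0.7995, 0.6375, 0.642, 0.848, 0.576, 0.468
R0 = Σ lx·mx = 3.971 → 3.97

3.97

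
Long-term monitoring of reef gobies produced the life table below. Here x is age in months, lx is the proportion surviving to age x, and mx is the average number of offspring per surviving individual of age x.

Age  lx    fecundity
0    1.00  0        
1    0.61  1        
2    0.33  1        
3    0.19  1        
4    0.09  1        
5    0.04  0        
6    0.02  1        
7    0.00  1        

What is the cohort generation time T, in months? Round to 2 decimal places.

lx·mx: 0, 0.61, 0.33, 0.19, 0.09, 0, 0.02, 0 → R0 = 1.24
x·lx·mx: 0, 0.61, 0.66, 0.57, 0.36, 0, 0.12, 0 → Σ = 2.32
T = 2.32 / 1.24 = 1.870968… → 1.87

1.87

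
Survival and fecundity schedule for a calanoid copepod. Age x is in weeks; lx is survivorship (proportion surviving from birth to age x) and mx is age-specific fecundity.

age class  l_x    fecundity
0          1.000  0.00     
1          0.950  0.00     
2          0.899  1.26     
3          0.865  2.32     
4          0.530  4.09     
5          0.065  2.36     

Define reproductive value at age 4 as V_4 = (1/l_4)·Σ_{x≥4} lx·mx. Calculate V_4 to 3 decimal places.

4.379

lx·mx for x ≥ 4: 2.1677, 0.1534 → sum = 2.3211
V_4 = 2.3211 / l_4 = 2.3211 / 0.53 = 4.379434… → 4.379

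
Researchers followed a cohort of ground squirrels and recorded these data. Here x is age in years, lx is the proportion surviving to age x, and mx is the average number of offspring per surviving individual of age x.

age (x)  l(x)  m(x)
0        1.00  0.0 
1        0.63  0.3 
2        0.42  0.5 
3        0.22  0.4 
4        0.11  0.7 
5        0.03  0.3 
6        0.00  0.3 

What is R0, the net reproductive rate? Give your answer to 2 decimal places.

0.57

lx·mx by age: 0, 0.189, 0.21, 0.088, 0.077, 0.009, 0
R0 = Σ lx·mx = 0.573 → 0.57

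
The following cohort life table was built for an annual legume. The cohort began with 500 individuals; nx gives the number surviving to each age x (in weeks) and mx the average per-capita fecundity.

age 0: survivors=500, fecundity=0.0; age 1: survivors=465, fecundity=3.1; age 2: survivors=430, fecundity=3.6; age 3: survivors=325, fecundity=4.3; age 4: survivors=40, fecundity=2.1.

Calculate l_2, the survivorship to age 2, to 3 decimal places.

l_2 = n_2/n_0 = 430/500 = 0.86 → 0.860

0.860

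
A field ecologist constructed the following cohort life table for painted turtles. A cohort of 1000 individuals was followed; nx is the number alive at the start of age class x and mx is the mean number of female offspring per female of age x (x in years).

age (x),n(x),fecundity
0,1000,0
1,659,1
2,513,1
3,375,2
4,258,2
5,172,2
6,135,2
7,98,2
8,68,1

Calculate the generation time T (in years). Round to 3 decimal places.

lx = nx/n0 = nx/1000: 1, 0.659, 0.513, 0.375, 0.258, 0.172, 0.135, 0.098, 0.068
lx·mx: 0, 0.659, 0.513, 0.75, 0.516, 0.344, 0.27, 0.196, 0.068 → R0 = 3.316
x·lx·mx: 0, 0.659, 1.026, 2.25, 2.064, 1.72, 1.62, 1.372, 0.544 → Σ = 11.255
T = 11.255 / 3.316 = 3.39415… → 3.394

3.394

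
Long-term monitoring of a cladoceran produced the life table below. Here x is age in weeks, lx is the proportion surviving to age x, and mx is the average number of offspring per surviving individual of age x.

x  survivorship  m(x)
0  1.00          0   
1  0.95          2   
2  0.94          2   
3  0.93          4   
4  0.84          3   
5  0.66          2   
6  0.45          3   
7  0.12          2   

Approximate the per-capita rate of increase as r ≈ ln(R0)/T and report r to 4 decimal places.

R0 = Σ lx·mx = 0 + 1.9 + 1.88 + 3.72 + 2.52 + 1.32 + 1.35 + 0.24 = 12.93
Σ x·lx·mx = 43.28; T = 43.28/12.93 = 3.34725…
r ≈ ln(R0)/T = ln(12.93)/3.34725… = 0.764672… → 0.7647

0.7647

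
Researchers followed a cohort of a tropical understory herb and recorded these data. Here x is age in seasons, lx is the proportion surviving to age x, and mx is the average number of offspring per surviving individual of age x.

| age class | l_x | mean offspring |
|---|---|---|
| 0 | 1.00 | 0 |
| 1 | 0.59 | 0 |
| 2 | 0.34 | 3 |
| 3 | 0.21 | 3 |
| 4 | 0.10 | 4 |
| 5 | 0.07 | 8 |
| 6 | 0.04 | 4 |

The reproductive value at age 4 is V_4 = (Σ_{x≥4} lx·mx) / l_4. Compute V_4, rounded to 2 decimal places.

lx·mx for x ≥ 4: 0.4, 0.56, 0.16 → sum = 1.12
V_4 = 1.12 / l_4 = 1.12 / 0.1 = 11.2 → 11.20

11.20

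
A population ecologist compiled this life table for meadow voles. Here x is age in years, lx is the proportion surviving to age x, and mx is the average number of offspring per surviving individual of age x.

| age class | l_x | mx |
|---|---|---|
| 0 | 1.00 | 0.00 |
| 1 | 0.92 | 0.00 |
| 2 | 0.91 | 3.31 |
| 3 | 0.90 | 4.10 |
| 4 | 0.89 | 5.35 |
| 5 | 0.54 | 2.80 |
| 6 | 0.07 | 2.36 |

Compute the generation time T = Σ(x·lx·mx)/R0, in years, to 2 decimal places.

3.40

lx·mx: 0, 0, 3.0121, 3.69, 4.7615, 1.512, 0.1652 → R0 = 13.1408
x·lx·mx: 0, 0, 6.0242, 11.07, 19.046, 7.56, 0.9912 → Σ = 44.6914
T = 44.6914 / 13.1408 = 3.400965… → 3.40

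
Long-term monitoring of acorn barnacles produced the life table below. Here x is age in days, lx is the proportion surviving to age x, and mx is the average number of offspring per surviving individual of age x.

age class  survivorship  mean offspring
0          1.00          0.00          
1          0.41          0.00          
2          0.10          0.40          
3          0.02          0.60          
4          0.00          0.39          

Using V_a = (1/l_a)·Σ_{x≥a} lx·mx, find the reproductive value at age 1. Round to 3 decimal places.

0.127

lx·mx for x ≥ 1: 0, 0.04, 0.012, 0 → sum = 0.052
V_1 = 0.052 / l_1 = 0.052 / 0.41 = 0.126829… → 0.127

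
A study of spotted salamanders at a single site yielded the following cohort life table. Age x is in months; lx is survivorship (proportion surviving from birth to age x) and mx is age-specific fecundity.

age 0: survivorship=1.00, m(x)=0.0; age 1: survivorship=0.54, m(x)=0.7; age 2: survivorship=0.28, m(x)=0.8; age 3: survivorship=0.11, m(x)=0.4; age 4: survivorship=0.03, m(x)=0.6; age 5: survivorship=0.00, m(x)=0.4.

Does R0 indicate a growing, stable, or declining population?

R0 = Σ lx·mx = 0 + 0.378 + 0.224 + 0.044 + 0.018 + 0 = 0.664
R0 < 1, so the population is declining.

declining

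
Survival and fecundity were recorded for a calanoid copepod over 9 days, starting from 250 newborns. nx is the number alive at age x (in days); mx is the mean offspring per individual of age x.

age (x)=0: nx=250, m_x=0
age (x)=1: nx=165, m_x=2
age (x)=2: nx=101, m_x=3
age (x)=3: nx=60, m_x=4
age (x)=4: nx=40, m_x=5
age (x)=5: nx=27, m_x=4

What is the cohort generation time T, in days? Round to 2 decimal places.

lx = nx/n0 = nx/250: 1, 0.66, 0.404, 0.24, 0.16, 0.108
lx·mx: 0, 1.32, 1.212, 0.96, 0.8, 0.432 → R0 = 4.724
x·lx·mx: 0, 1.32, 2.424, 2.88, 3.2, 2.16 → Σ = 11.984
T = 11.984 / 4.724 = 2.536833… → 2.54

2.54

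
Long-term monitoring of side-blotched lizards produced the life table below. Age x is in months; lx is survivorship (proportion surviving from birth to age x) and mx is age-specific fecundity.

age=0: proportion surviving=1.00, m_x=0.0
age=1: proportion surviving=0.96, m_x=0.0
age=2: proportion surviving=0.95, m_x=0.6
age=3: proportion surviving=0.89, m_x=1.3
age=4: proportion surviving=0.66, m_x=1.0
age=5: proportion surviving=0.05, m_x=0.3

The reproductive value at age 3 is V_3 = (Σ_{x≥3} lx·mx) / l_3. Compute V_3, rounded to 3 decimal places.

2.058

lx·mx for x ≥ 3: 1.157, 0.66, 0.015 → sum = 1.832
V_3 = 1.832 / l_3 = 1.832 / 0.89 = 2.058427… → 2.058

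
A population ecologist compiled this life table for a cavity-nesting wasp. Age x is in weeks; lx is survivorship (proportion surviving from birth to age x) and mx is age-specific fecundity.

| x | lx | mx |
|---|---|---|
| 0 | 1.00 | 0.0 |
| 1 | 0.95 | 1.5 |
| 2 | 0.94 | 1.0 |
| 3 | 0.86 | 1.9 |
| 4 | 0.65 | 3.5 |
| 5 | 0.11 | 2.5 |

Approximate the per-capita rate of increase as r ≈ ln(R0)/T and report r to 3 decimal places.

0.659

R0 = Σ lx·mx = 0 + 1.425 + 0.94 + 1.634 + 2.275 + 0.275 = 6.549
Σ x·lx·mx = 18.682; T = 18.682/6.549 = 2.85265…
r ≈ ln(R0)/T = ln(6.549)/2.85265… = 0.6588… → 0.659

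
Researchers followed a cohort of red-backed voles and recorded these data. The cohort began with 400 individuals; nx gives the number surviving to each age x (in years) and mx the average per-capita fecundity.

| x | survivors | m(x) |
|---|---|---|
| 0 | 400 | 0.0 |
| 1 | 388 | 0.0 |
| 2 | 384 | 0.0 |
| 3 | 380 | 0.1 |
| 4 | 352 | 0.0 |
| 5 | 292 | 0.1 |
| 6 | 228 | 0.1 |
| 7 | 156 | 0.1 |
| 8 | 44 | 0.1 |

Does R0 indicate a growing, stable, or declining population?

declining

lx = nx/n0 = nx/400: 1, 0.97, 0.96, 0.95, 0.88, 0.73, 0.57, 0.39, 0.11
R0 = Σ lx·mx = 0 + 0 + 0 + 0.095 + 0 + 0.073 + 0.057 + 0.039 + 0.011 = 0.275
R0 < 1, so the population is declining.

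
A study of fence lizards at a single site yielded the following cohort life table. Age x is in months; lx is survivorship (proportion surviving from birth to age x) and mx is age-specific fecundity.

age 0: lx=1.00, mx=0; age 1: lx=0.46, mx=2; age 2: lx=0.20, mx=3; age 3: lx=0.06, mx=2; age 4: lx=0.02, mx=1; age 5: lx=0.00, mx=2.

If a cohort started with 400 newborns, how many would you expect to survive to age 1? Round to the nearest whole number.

184

Expected survivors = N0 · l_1 = 400 × 0.46 = 184 → 184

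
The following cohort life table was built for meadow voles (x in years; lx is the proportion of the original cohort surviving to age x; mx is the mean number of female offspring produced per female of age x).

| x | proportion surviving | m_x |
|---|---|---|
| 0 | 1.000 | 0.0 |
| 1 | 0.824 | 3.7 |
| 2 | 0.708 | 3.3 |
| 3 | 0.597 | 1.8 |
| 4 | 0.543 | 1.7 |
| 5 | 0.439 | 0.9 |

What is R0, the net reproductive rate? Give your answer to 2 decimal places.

7.78

lx·mx by age: 0, 3.0488, 2.3364, 1.0746, 0.9231, 0.3951
R0 = Σ lx·mx = 7.778 → 7.78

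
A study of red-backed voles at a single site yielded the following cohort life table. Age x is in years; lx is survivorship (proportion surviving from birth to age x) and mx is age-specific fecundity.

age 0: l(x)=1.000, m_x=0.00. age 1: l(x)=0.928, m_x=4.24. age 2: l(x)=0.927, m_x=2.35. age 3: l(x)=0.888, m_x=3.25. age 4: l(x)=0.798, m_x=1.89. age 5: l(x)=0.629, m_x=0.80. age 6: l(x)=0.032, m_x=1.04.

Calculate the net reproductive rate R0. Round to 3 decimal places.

11.044

lx·mx by age: 0, 3.93472, 2.17845, 2.886, 1.50822, 0.5032, 0.03328
R0 = Σ lx·mx = 11.04387 → 11.044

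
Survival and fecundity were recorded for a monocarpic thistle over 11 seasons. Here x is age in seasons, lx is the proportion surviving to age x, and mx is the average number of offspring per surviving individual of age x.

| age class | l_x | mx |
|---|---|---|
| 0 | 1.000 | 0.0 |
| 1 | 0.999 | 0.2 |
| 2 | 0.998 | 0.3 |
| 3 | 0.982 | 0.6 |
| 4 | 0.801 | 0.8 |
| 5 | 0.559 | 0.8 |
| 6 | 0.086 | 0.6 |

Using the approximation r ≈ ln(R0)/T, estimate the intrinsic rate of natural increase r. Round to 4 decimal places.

R0 = Σ lx·mx = 0 + 0.1998 + 0.2994 + 0.5892 + 0.6408 + 0.4472 + 0.0516 = 2.228
Σ x·lx·mx = 7.675; T = 7.675/2.228 = 3.44479…
r ≈ ln(R0)/T = ln(2.228)/3.44479… = 0.232555… → 0.2326

0.2326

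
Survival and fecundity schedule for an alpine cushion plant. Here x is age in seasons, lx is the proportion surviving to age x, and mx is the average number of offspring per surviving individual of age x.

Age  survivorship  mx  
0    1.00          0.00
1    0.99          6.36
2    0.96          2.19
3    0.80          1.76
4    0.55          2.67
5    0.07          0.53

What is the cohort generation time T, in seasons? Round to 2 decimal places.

lx·mx: 0, 6.2964, 2.1024, 1.408, 1.4685, 0.0371 → R0 = 11.3124
x·lx·mx: 0, 6.2964, 4.2048, 4.224, 5.874, 0.1855 → Σ = 20.7847
T = 20.7847 / 11.3124 = 1.837338… → 1.84

1.84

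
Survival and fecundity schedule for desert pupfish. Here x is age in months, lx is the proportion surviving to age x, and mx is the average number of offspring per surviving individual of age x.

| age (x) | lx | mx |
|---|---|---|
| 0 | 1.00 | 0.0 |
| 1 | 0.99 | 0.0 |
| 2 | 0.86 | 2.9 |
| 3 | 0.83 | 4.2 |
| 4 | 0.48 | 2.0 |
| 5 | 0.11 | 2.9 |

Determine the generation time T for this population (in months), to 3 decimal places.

2.877

lx·mx: 0, 0, 2.494, 3.486, 0.96, 0.319 → R0 = 7.259
x·lx·mx: 0, 0, 4.988, 10.458, 3.84, 1.595 → Σ = 20.881
T = 20.881 / 7.259 = 2.876567… → 2.877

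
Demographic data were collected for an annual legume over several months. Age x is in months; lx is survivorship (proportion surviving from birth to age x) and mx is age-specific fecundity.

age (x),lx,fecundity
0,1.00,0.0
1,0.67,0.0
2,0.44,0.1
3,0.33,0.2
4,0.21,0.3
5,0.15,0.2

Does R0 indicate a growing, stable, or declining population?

R0 = Σ lx·mx = 0 + 0 + 0.044 + 0.066 + 0.063 + 0.03 = 0.203
R0 < 1, so the population is declining.

declining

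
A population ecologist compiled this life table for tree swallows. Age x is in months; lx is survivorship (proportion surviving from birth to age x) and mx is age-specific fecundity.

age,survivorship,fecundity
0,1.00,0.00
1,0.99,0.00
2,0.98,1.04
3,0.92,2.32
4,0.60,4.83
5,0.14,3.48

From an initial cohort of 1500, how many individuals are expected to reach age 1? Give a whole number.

1485

Expected survivors = N0 · l_1 = 1500 × 0.99 = 1485 → 1485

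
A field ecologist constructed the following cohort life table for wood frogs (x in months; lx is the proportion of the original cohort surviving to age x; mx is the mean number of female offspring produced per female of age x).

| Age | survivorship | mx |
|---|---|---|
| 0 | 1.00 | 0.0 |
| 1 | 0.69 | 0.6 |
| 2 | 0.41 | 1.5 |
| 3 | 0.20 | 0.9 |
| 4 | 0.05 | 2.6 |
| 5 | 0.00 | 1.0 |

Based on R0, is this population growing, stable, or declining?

R0 = Σ lx·mx = 0 + 0.414 + 0.615 + 0.18 + 0.13 + 0 = 1.339
R0 > 1, so the population is growing.

growing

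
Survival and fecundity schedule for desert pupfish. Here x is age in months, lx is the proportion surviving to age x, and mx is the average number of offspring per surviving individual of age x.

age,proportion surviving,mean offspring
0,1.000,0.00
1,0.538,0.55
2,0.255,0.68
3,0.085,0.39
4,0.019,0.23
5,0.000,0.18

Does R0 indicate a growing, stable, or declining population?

declining

R0 = Σ lx·mx = 0 + 0.2959 + 0.1734 + 0.03315 + 0.00437 + 0 = 0.50682
R0 < 1, so the population is declining.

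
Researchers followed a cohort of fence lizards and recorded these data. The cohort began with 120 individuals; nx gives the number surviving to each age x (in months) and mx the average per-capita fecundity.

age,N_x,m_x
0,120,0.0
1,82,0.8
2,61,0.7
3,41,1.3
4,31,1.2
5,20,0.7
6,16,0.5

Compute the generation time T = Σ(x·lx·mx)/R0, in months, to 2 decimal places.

lx = nx/n0 = nx/120: 1, 0.68333…, 0.50833…, 0.34167…, 0.25833…, 0.16667…, 0.13333…
lx·mx: 0, 0.546667…, 0.355833…, 0.444167…, 0.31…, 0.116667…, 0.066667… → R0 = 1.84…
x·lx·mx: 0, 0.546667…, 0.711667…, 1.3325…, 1.24…, 0.583333…, 0.4… → Σ = 4.814167…
T = 4.814167… / 1.84… = 2.616395… → 2.62

2.62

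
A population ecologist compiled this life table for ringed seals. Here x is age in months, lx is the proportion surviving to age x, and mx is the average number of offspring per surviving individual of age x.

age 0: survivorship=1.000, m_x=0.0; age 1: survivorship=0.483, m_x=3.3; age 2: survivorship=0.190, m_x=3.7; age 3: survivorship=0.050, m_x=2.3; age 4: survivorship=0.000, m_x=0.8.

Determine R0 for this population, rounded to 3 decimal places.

lx·mx by age: 0, 1.5939, 0.703, 0.115, 0
R0 = Σ lx·mx = 2.4119 → 2.412

2.412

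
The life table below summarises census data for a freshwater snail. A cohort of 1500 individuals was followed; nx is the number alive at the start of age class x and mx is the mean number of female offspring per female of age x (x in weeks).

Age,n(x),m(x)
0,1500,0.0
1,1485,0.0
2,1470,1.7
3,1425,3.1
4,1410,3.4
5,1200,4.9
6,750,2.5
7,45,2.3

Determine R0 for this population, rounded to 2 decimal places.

13.05

lx = nx/n0 = nx/1500: 1, 0.99, 0.98, 0.95, 0.94, 0.8, 0.5, 0.03
lx·mx by age: 0, 0, 1.666, 2.945, 3.196, 3.92, 1.25, 0.069
R0 = Σ lx·mx = 13.046 → 13.05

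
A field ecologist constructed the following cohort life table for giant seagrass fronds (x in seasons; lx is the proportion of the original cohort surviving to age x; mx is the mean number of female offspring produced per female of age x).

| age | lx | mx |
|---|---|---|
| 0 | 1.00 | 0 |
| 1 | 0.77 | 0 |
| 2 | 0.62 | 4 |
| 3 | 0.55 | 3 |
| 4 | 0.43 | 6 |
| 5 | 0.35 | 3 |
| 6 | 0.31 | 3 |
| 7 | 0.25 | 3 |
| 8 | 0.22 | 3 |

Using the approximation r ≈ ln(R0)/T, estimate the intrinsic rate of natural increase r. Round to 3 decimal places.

R0 = Σ lx·mx = 0 + 0 + 2.48 + 1.65 + 2.58 + 1.05 + 0.93 + 0.75 + 0.66 = 10.1
Σ x·lx·mx = 41.59; T = 41.59/10.1 = 4.11782…
r ≈ ln(R0)/T = ln(10.1)/4.11782… = 0.56159… → 0.562

0.562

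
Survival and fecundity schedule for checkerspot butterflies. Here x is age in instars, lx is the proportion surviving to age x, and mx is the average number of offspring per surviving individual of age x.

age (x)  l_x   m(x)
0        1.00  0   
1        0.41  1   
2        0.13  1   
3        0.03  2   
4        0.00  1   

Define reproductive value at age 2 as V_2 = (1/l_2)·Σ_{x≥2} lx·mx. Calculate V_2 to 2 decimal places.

lx·mx for x ≥ 2: 0.13, 0.06, 0 → sum = 0.19
V_2 = 0.19 / l_2 = 0.19 / 0.13 = 1.461538… → 1.46

1.46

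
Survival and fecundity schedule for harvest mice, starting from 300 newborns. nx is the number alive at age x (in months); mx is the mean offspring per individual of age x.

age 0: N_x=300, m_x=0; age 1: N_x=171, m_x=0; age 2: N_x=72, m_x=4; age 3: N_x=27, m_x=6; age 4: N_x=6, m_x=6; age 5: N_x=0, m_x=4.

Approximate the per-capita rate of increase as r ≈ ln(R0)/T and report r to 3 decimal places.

lx = nx/n0 = nx/300: 1, 0.57, 0.24, 0.09, 0.02, 0
R0 = Σ lx·mx = 0 + 0 + 0.96 + 0.54 + 0.12 + 0 = 1.62
Σ x·lx·mx = 4.02; T = 4.02/1.62 = 2.48148…
r ≈ ln(R0)/T = ln(1.62)/2.48148… = 0.19441… → 0.194

0.194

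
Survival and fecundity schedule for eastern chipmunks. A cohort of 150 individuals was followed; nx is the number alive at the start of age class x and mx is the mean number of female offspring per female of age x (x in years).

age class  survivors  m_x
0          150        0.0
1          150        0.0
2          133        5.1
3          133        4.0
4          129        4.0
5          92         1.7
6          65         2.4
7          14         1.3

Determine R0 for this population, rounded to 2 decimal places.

lx = nx/n0 = nx/150: 1, 1, 0.88667…, 0.88667…, 0.86, 0.61333…, 0.43333…, 0.09333…
lx·mx by age: 0, 0, 4.522…, 3.546667…, 3.44, 1.042667…, 1.04…, 0.121333…
R0 = Σ lx·mx = 13.712667… → 13.71

13.71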